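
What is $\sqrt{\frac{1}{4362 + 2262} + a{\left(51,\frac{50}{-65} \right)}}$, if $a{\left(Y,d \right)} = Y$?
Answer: $\frac{5 \sqrt{621598}}{552} \approx 7.1414$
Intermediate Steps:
$\sqrt{\frac{1}{4362 + 2262} + a{\left(51,\frac{50}{-65} \right)}} = \sqrt{\frac{1}{4362 + 2262} + 51} = \sqrt{\frac{1}{6624} + 51} = \sqrt{\frac{337825}{6624}} = \frac{5 \sqrt{621598}}{552}$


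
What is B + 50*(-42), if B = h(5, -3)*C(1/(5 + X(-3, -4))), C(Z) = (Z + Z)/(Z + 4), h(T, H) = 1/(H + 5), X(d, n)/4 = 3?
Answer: -144899/69 ≈ -2100.0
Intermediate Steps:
X(d, n) = 12 (X(d, n) = 4*3 = 12)
h(T, H) = 1/(5 + H)
C(Z) = 2*Z/(4 + Z) (C(Z) = (2*Z)/(4 + Z) = 2*Z/(4 + Z))
B = 1/69 (B = (2/((5 + 12)*(4 + 1/(5 + 12))))/(5 - 3) = (2/(17*(4 + 1/17)))/2 = (2*(1/17)/(4 + 1/17))/2 = (2*(1/17)/(69/17))/2 = (2*(1/17)*(17/69))/2 = (1/2)*(2/69) = 1/69 ≈ 0.014493)
B + 50*(-42) = 1/69 + 50*(-42) = 1/69 - 2100 = -144899/69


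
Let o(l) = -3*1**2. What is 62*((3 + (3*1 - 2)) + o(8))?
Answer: 62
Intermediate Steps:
o(l) = -3 (o(l) = -3*1 = -3)
62*((3 + (3*1 - 2)) + o(8)) = 62*((3 + (3*1 - 2)) - 3) = 62*((3 + (3 - 2)) - 3) = 62*((3 + 1) - 3) = 62*(4 - 3) = 62*1 = 62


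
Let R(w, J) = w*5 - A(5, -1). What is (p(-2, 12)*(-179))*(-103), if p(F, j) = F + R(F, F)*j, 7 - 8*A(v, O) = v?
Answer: -2304625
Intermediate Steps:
A(v, O) = 7/8 - v/8
R(w, J) = -¼ + 5*w (R(w, J) = w*5 - (7/8 - ⅛*5) = 5*w - (7/8 - 5/8) = 5*w - 1*¼ = 5*w - ¼ = -¼ + 5*w)
p(F, j) = F + j*(-¼ + 5*F) (p(F, j) = F + (-¼ + 5*F)*j = F + j*(-¼ + 5*F))
(p(-2, 12)*(-179))*(-103) = ((-2 - ¼*12 + 5*(-2)*12)*(-179))*(-103) = ((-2 - 3 - 120)*(-179))*(-103) = -125*(-179)*(-103) = 22375*(-103) = -2304625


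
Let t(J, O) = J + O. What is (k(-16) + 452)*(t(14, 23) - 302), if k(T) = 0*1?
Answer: -119780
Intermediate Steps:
k(T) = 0
(k(-16) + 452)*(t(14, 23) - 302) = (0 + 452)*((14 + 23) - 302) = 452*(37 - 302) = 452*(-265) = -119780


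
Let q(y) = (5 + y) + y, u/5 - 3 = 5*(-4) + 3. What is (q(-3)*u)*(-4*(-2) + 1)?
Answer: 630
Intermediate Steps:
u = -70 (u = 15 + 5*(5*(-4) + 3) = 15 + 5*(-20 + 3) = 15 + 5*(-17) = 15 - 85 = -70)
q(y) = 5 + 2*y
(q(-3)*u)*(-4*(-2) + 1) = ((5 + 2*(-3))*(-70))*(-4*(-2) + 1) = ((5 - 6)*(-70))*(8 + 1) = -1*(-70)*9 = 70*9 = 630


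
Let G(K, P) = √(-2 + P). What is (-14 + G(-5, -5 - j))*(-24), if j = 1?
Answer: 336 - 48*I*√2 ≈ 336.0 - 67.882*I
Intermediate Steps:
(-14 + G(-5, -5 - j))*(-24) = (-14 + √(-2 + (-5 - 1*1)))*(-24) = (-14 + √(-2 + (-5 - 1)))*(-24) = (-14 + √(-2 - 6))*(-24) = (-14 + √(-8))*(-24) = (-14 + 2*I*√2)*(-24) = 336 - 48*I*√2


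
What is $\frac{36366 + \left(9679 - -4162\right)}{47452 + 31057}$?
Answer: $\frac{50207}{78509} \approx 0.63951$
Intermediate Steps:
$\frac{36366 + \left(9679 - -4162\right)}{47452 + 31057} = \frac{36366 + \left(9679 + 4162\right)}{78509} = \left(36366 + 13841\right) \frac{1}{78509} = 50207 \cdot \frac{1}{78509} = \frac{50207}{78509}$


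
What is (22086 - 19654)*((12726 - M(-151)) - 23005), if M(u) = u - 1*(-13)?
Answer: -24662912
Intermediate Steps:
M(u) = 13 + u (M(u) = u + 13 = 13 + u)
(22086 - 19654)*((12726 - M(-151)) - 23005) = (22086 - 19654)*((12726 - (13 - 151)) - 23005) = 2432*((12726 - 1*(-138)) - 23005) = 2432*((12726 + 138) - 23005) = 2432*(12864 - 23005) = 2432*(-10141) = -24662912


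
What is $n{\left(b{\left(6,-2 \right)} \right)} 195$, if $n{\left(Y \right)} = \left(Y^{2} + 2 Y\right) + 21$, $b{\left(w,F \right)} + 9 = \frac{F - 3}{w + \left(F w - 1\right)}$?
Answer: $\frac{698295}{49} \approx 14251.0$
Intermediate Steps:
$b{\left(w,F \right)} = -9 + \frac{-3 + F}{-1 + w + F w}$ ($b{\left(w,F \right)} = -9 + \frac{F - 3}{w + \left(F w - 1\right)} = -9 + \frac{-3 + F}{w + \left(-1 + F w\right)} = -9 + \frac{-3 + F}{-1 + w + F w}$)
$n{\left(Y \right)} = 21 + Y^{2} + 2 Y$
$n{\left(b{\left(6,-2 \right)} \right)} 195 = \left(21 + \left(\frac{6 - 2 - 54 - \left(-18\right) 6}{-1 + 6 - 12}\right)^{2} + 2 \frac{6 - 2 - 54 - \left(-18\right) 6}{-1 + 6 - 12}\right) 195 = \left(21 + \left(\frac{6 - 2 - 54 + 108}{-1 + 6 - 12}\right)^{2} + 2 \frac{6 - 2 - 54 + 108}{-1 + 6 - 12}\right) 195 = \left(21 + \left(\frac{1}{-7} \cdot 58\right)^{2} + 2 \frac{1}{-7} \cdot 58\right) 195 = \left(21 + \left(\left(- \frac{1}{7}\right) 58\right)^{2} + 2 \left(\left(- \frac{1}{7}\right) 58\right)\right) 195 = \left(21 + \left(- \frac{58}{7}\right)^{2} + 2 \left(- \frac{58}{7}\right)\right) 195 = \left(21 + \frac{3364}{49} - \frac{116}{7}\right) 195 = \frac{3581}{49} \cdot 195 = \frac{698295}{49}$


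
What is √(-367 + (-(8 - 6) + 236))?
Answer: I*√133 ≈ 11.533*I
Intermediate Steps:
√(-367 + (-(8 - 6) + 236)) = √(-367 + (-1*2 + 236)) = √(-367 + (-2 + 236)) = √(-367 + 234) = √(-133) = I*√133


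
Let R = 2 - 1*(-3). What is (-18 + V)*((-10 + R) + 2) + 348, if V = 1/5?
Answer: 2007/5 ≈ 401.40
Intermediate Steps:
V = 1/5 ≈ 0.20000
R = 5 (R = 2 + 3 = 5)
(-18 + V)*((-10 + R) + 2) + 348 = (-18 + 1/5)*((-10 + 5) + 2) + 348 = -89*(-5 + 2)/5 + 348 = -89/5*(-3) + 348 = 267/5 + 348 = 2007/5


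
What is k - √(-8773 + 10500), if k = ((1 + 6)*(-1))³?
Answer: -343 - √1727 ≈ -384.56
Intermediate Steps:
k = -343 (k = (7*(-1))³ = (-7)³ = -343)
k - √(-8773 + 10500) = -343 - √(-8773 + 10500) = -343 - √1727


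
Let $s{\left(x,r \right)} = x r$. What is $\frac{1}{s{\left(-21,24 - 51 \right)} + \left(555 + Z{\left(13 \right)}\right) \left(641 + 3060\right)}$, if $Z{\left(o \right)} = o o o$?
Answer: $\frac{1}{10185719} \approx 9.8177 \cdot 10^{-8}$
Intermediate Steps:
$Z{\left(o \right)} = o^{3}$ ($Z{\left(o \right)} = o^{2} o = o^{3}$)
$s{\left(x,r \right)} = r x$
$\frac{1}{s{\left(-21,24 - 51 \right)} + \left(555 + Z{\left(13 \right)}\right) \left(641 + 3060\right)} = \frac{1}{\left(24 - 51\right) \left(-21\right) + \left(555 + 13^{3}\right) \left(641 + 3060\right)} = \frac{1}{\left(24 - 51\right) \left(-21\right) + \left(555 + 2197\right) 3701} = \frac{1}{\left(-27\right) \left(-21\right) + 2752 \cdot 3701} = \frac{1}{567 + 10185152} = \frac{1}{10185719}$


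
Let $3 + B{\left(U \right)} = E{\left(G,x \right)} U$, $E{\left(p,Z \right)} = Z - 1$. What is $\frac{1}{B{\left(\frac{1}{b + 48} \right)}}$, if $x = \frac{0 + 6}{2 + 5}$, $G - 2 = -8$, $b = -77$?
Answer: $- \frac{203}{608} \approx -0.33388$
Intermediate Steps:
$G = -6$ ($G = 2 - 8 = -6$)
$x = \frac{6}{7} \approx 0.85714$
$E{\left(p,Z \right)} = -1 + Z$
$B{\left(U \right)} = -3 - \frac{U}{7}$ ($B{\left(U \right)} = -3 + \left(-1 + \frac{6}{7}\right) U = -3 - \frac{U}{7}$)
$\frac{1}{B{\left(\frac{1}{b + 48} \right)}} = \frac{1}{-3 - \frac{1}{7 \left(-77 + 48\right)}} = \frac{1}{-3 - \frac{1}{7 \left(-29\right)}} = \frac{1}{-3 - - \frac{1}{203}} = \frac{1}{-3 + \frac{1}{203}} = \frac{1}{- \frac{608}{203}} = - \frac{203}{608}$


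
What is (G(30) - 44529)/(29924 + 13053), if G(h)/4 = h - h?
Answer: -44529/42977 ≈ -1.0361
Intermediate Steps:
G(h) = 0 (G(h) = 4*(h - h) = 4*0 = 0)
(G(30) - 44529)/(29924 + 13053) = (0 - 44529)/(29924 + 13053) = -44529/42977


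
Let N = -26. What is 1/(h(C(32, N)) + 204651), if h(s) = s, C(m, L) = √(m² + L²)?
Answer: 204651/41882030101 - 10*√17/41882030101 ≈ 4.8854e-6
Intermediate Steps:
C(m, L) = √(L² + m²)
1/(h(C(32, N)) + 204651) = 1/(√((-26)² + 32²) + 204651) = 1/(√(676 + 1024) + 204651) = 1/(√1700 + 204651) = 1/(10*√17 + 204651) = 1/(204651 + 10*√17)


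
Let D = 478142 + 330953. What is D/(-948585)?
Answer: -161819/189717 ≈ -0.85295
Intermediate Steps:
D = 809095
D/(-948585) = 809095/(-948585) = 809095*(-1/948585) = -161819/189717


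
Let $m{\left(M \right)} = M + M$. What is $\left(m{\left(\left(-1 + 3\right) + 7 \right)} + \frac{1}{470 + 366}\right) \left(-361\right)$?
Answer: $- \frac{285931}{44} \approx -6498.4$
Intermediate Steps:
$m{\left(M \right)} = 2 M$
$\left(m{\left(\left(-1 + 3\right) + 7 \right)} + \frac{1}{470 + 366}\right) \left(-361\right) = \left(2 \left(\left(-1 + 3\right) + 7\right) + \frac{1}{470 + 366}\right) \left(-361\right) = \left(2 \left(2 + 7\right) + \frac{1}{836}\right) \left(-361\right) = \left(2 \cdot 9 + \frac{1}{836}\right) \left(-361\right) = \left(18 + \frac{1}{836}\right) \left(-361\right) = \frac{15049}{836} \left(-361\right) = - \frac{285931}{44}$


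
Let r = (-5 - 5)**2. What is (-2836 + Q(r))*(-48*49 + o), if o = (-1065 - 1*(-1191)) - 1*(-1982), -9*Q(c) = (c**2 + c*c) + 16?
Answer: 1234640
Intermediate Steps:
r = 100 (r = (-10)**2 = 100)
Q(c) = -16/9 - 2*c**2/9 (Q(c) = -((c**2 + c*c) + 16)/9 = -((c**2 + c**2) + 16)/9 = -(2*c**2 + 16)/9 = -(16 + 2*c**2)/9 = -16/9 - 2*c**2/9)
o = 2108 (o = (-1065 + 1191) + 1982 = 126 + 1982 = 2108)
(-2836 + Q(r))*(-48*49 + o) = (-2836 + (-16/9 - 2/9*100**2))*(-48*49 + 2108) = (-2836 + (-16/9 - 2/9*10000))*(-2352 + 2108) = (-2836 + (-16/9 - 20000/9))*(-244) = (-2836 - 2224)*(-244) = -5060*(-244) = 1234640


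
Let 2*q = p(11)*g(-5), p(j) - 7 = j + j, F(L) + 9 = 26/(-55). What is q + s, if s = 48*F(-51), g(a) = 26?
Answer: -4273/55 ≈ -77.691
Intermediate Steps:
F(L) = -521/55 (F(L) = -9 + 26/(-55) = -9 + 26*(-1/55) = -9 - 26/55 = -521/55)
p(j) = 7 + 2*j (p(j) = 7 + (j + j) = 7 + 2*j)
q = 377 (q = ((7 + 2*11)*26)/2 = ((7 + 22)*26)/2 = (29*26)/2 = (1/2)*754 = 377)
s = -25008/55 (s = 48*(-521/55) = -25008/55 ≈ -454.69)
q + s = 377 - 25008/55 = -4273/55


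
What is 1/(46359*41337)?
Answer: 1/1916341983 ≈ 5.2183e-10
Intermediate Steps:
1/(46359*41337) = (1/46359)*(1/41337) = 1/1916341983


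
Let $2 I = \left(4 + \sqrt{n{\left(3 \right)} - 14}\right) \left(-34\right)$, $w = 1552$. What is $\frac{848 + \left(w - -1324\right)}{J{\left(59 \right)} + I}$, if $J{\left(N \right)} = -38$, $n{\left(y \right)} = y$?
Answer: $- \frac{394744}{14415} + \frac{63308 i \sqrt{11}}{14415} \approx -27.384 + 14.566 i$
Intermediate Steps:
$I = -68 - 17 i \sqrt{11}$ ($I = \frac{\left(4 + \sqrt{3 - 14}\right) \left(-34\right)}{2} = \frac{\left(4 + \sqrt{-11}\right) \left(-34\right)}{2} = \frac{\left(4 + i \sqrt{11}\right) \left(-34\right)}{2} = \frac{-136 - 34 i \sqrt{11}}{2} = -68 - 17 i \sqrt{11} \approx -68.0 - 56.383 i$)
$\frac{848 + \left(w - -1324\right)}{J{\left(59 \right)} + I} = \frac{848 + \left(1552 - -1324\right)}{-38 - \left(68 + 17 i \sqrt{11}\right)} = \frac{848 + \left(1552 + 1324\right)}{-106 - 17 i \sqrt{11}} = \frac{848 + 2876}{-106 - 17 i \sqrt{11}} = \frac{3724}{-106 - 17 i \sqrt{11}}$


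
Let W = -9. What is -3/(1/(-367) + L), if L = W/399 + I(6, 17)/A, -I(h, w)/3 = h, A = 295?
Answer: 43197735/1242628 ≈ 34.763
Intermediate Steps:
I(h, w) = -3*h
L = -3279/39235 (L = -9/399 - 3*6/295 = -9*1/399 - 18*1/295 = -3/133 - 18/295 = -3279/39235 ≈ -0.083573)
-3/(1/(-367) + L) = -3/(1/(-367) - 3279/39235) = -3/(-1/367 - 3279/39235) = -3/(-1242628/14399245) = -14399245/1242628*(-3) = 43197735/1242628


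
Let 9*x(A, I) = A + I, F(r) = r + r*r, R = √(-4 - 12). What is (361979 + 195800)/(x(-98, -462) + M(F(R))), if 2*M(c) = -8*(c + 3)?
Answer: -115460253/7300 + 45180099*I/1825 ≈ -15816.0 + 24756.0*I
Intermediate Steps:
R = 4*I (R = √(-16) = 4*I ≈ 4.0*I)
F(r) = r + r²
M(c) = -12 - 4*c (M(c) = (-8*(c + 3))/2 = (-8*(3 + c))/2 = (-24 - 8*c)/2 = -12 - 4*c)
x(A, I) = A/9 + I/9 (x(A, I) = (A + I)/9 = A/9 + I/9)
(361979 + 195800)/(x(-98, -462) + M(F(R))) = (361979 + 195800)/(((⅑)*(-98) + (⅑)*(-462)) + (-12 - 4*4*I*(1 + 4*I))) = 557779/((-98/9 - 154/3) + (-12 - 16*I*(1 + 4*I))) = 557779/(-560/9 + (-12 - 16*I*(1 + 4*I))) = 557779/(-668/9 - 16*I*(1 + 4*I))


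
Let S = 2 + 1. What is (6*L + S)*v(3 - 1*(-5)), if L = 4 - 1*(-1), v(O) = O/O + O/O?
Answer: 66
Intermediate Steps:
S = 3
v(O) = 2 (v(O) = 1 + 1 = 2)
L = 5 (L = 4 + 1 = 5)
(6*L + S)*v(3 - 1*(-5)) = (6*5 + 3)*2 = (30 + 3)*2 = 33*2 = 66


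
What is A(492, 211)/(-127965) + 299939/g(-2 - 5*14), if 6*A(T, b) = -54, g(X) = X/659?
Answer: -8431178811439/3071160 ≈ -2.7453e+6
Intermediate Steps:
g(X) = X/659 (g(X) = X*(1/659) = X/659)
A(T, b) = -9 (A(T, b) = (1/6)*(-54) = -9)
A(492, 211)/(-127965) + 299939/g(-2 - 5*14) = -9/(-127965) + 299939/(((-2 - 5*14)/659)) = -9*(-1/127965) + 299939/(((-2 - 70)/659)) = 3/42655 + 299939/(((1/659)*(-72))) = 3/42655 + 299939/(-72/659) = 3/42655 + 299939*(-659/72) = 3/42655 - 197659801/72 = -8431178811439/3071160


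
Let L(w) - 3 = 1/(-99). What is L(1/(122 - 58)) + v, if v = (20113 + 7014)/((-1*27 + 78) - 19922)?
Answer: 3196243/1967229 ≈ 1.6247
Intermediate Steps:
L(w) = 296/99 (L(w) = 3 + 1/(-99) = 3 - 1/99 = 296/99)
v = -27127/19871 (v = 27127/((-27 + 78) - 19922) = 27127/(51 - 19922) = 27127/(-19871) = 27127*(-1/19871) = -27127/19871 ≈ -1.3652)
L(1/(122 - 58)) + v = 296/99 - 27127/19871 = 3196243/1967229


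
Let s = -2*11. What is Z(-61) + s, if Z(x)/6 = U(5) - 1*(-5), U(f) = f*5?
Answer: 158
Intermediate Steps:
U(f) = 5*f
s = -22
Z(x) = 180 (Z(x) = 6*(5*5 - 1*(-5)) = 6*(25 + 5) = 6*30 = 180)
Z(-61) + s = 180 - 22 = 158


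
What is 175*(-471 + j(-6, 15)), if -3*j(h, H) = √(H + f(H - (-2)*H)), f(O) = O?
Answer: -82425 - 350*√15/3 ≈ -82877.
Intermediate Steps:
j(h, H) = -2*√H/3 (j(h, H) = -√(H + (H - (-2)*H))/3 = -√(H + (H + 2*H))/3 = -√(H + 3*H)/3 = -2*√H/3)
175*(-471 + j(-6, 15)) = 175*(-471 - 2*√15/3) = -82425 - 350*√15/3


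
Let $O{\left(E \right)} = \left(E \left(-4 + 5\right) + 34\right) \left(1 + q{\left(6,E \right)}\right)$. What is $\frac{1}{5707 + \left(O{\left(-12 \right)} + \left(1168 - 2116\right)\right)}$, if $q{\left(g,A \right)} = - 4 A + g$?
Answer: $\frac{1}{5969} \approx 0.00016753$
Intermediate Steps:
$q{\left(g,A \right)} = g - 4 A$
$O{\left(E \right)} = \left(7 - 4 E\right) \left(34 + E\right)$ ($O{\left(E \right)} = \left(E \left(-4 + 5\right) + 34\right) \left(1 - \left(-6 + 4 E\right)\right) = \left(E 1 + 34\right) \left(7 - 4 E\right) = \left(E + 34\right) \left(7 - 4 E\right) = \left(34 + E\right) \left(7 - 4 E\right) = \left(7 - 4 E\right) \left(34 + E\right)$)
$\frac{1}{5707 + \left(O{\left(-12 \right)} + \left(1168 - 2116\right)\right)} = \frac{1}{5707 + \left(\left(238 - -1548 - 4 \left(-12\right)^{2}\right) + \left(1168 - 2116\right)\right)} = \frac{1}{5707 + \left(\left(238 + 1548 - 576\right) + \left(1168 - 2116\right)\right)} = \frac{1}{5707 + \left(\left(238 + 1548 - 576\right) - 948\right)} = \frac{1}{5707 + \left(1210 - 948\right)} = \frac{1}{5707 + 262} = \frac{1}{5969}$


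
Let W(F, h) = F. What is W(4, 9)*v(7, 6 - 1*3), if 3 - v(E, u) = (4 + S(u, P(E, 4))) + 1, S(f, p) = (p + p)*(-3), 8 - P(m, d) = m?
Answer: 16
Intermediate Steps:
P(m, d) = 8 - m
S(f, p) = -6*p (S(f, p) = (2*p)*(-3) = -6*p)
v(E, u) = 46 - 6*E (v(E, u) = 3 - ((4 - 6*(8 - E)) + 1) = 3 - ((4 + (-48 + 6*E)) + 1) = 3 - ((-44 + 6*E) + 1) = 3 - (-43 + 6*E) = 3 + (43 - 6*E) = 46 - 6*E)
W(4, 9)*v(7, 6 - 1*3) = 4*(46 - 6*7) = 4*(46 - 42) = 4*4 = 16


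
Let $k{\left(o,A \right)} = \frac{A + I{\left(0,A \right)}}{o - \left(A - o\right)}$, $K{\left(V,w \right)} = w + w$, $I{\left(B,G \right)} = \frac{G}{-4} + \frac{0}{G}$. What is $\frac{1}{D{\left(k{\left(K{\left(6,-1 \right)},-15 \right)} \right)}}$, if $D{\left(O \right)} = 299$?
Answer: $\frac{1}{299} \approx 0.0033445$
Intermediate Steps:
$I{\left(B,G \right)} = - \frac{G}{4}$ ($I{\left(B,G \right)} = G \left(- \frac{1}{4}\right) + 0 = - \frac{G}{4} + 0 = - \frac{G}{4}$)
$K{\left(V,w \right)} = 2 w$
$k{\left(o,A \right)} = \frac{3 A}{4 \left(- A + 2 o\right)}$ ($k{\left(o,A \right)} = \frac{A - \frac{A}{4}}{o - \left(A - o\right)} = \frac{\frac{3}{4} A}{- A + 2 o} = \frac{3 A}{4 \left(- A + 2 o\right)}$)
$\frac{1}{D{\left(k{\left(K{\left(6,-1 \right)},-15 \right)} \right)}} = \frac{1}{299}$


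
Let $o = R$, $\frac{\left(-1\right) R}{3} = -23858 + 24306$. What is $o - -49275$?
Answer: $47931$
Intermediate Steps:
$R = -1344$ ($R = - 3 \left(-23858 + 24306\right) = \left(-3\right) 448 = -1344$)
$o = -1344$
$o - -49275 = -1344 - -49275 = -1344 + 49275 = 47931$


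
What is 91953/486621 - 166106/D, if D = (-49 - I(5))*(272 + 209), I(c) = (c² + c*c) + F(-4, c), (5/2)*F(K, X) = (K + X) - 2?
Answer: 47328714431/12821544177 ≈ 3.6913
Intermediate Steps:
F(K, X) = -⅘ + 2*K/5 + 2*X/5 (F(K, X) = 2*((K + X) - 2)/5 = 2*(-2 + K + X)/5 = -⅘ + 2*K/5 + 2*X/5)
I(c) = -12/5 + 2*c² + 2*c/5 (I(c) = (c² + c*c) + (-⅘ + (⅖)*(-4) + 2*c/5) = (c² + c²) + (-⅘ - 8/5 + 2*c/5) = 2*c² + (-12/5 + 2*c/5) = -12/5 + 2*c² + 2*c/5)
D = -237133/5 (D = (-49 - (-12/5 + 2*5² + (⅖)*5))*(272 + 209) = (-49 - (-12/5 + 2*25 + 2))*481 = (-49 - (-12/5 + 50 + 2))*481 = (-49 - 1*248/5)*481 = (-49 - 248/5)*481 = -493/5*481 = -237133/5 ≈ -47427.)
91953/486621 - 166106/D = 91953/486621 - 166106/(-237133/5) = 91953*(1/486621) - 166106*(-5/237133) = 10217/54069 + 830530/237133 = 47328714431/12821544177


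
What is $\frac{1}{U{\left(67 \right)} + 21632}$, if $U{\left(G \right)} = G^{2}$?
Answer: $\frac{1}{26121} \approx 3.8283 \cdot 10^{-5}$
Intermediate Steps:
$\frac{1}{U{\left(67 \right)} + 21632} = \frac{1}{67^{2} + 21632} = \frac{1}{4489 + 21632} = \frac{1}{26121}$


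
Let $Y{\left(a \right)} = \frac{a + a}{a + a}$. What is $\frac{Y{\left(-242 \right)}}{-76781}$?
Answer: $- \frac{1}{76781} \approx -1.3024 \cdot 10^{-5}$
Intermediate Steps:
$Y{\left(a \right)} = 1$ ($Y{\left(a \right)} = \frac{2 a}{2 a} = 2 a \frac{1}{2 a} = 1$)
$\frac{Y{\left(-242 \right)}}{-76781} = 1 \frac{1}{-76781} = 1 \left(- \frac{1}{76781}\right) = - \frac{1}{76781}$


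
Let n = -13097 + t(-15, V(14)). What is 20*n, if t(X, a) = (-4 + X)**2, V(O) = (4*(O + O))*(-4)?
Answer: -254720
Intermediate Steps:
V(O) = -32*O (V(O) = (4*(2*O))*(-4) = (8*O)*(-4) = -32*O)
n = -12736 (n = -13097 + (-4 - 15)**2 = -13097 + (-19)**2 = -13097 + 361 = -12736)
20*n = 20*(-12736) = -254720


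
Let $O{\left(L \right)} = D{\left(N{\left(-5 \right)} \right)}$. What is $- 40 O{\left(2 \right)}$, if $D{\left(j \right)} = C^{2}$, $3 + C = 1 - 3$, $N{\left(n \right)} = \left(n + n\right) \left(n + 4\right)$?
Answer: $-1000$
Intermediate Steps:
$N{\left(n \right)} = 2 n \left(4 + n\right)$
$C = -5$ ($C = -3 + \left(1 - 3\right) = -3 - 2 = -5$)
$D{\left(j \right)} = 25$ ($D{\left(j \right)} = \left(-5\right)^{2} = 25$)
$O{\left(L \right)} = 25$
$- 40 O{\left(2 \right)} = \left(-40\right) 25 = -1000$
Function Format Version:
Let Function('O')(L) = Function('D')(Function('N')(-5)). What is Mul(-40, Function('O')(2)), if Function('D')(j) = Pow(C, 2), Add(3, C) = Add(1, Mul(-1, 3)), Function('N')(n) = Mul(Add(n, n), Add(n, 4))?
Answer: -1000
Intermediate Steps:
Function('N')(n) = Mul(2, n, Add(4, n)) (Function('N')(n) = Mul(Mul(2, n), Add(4, n)) = Mul(2, n, Add(4, n)))
C = -5 (C = Add(-3, Add(1, Mul(-1, 3))) = Add(-3, Add(1, -3)) = Add(-3, -2) = -5)
Function('D')(j) = 25 (Function('D')(j) = Pow(-5, 2) = 25)
Function('O')(L) = 25
Mul(-40, Function('O')(2)) = Mul(-40, 25) = -1000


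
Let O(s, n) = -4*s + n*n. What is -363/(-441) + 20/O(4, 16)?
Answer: 533/588 ≈ 0.90646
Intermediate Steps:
O(s, n) = n**2 - 4*s (O(s, n) = -4*s + n**2 = n**2 - 4*s)
-363/(-441) + 20/O(4, 16) = -363/(-441) + 20/(16**2 - 4*4) = -363*(-1/441) + 20/(256 - 16) = 121/147 + 20/240 = 121/147 + 20*(1/240) = 121/147 + 1/12 = 533/588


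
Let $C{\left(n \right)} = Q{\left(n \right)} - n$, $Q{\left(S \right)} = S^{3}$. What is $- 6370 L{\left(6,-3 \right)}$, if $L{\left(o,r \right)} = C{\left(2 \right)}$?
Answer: $-38220$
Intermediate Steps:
$C{\left(n \right)} = n^{3} - n$
$L{\left(o,r \right)} = 6$ ($L{\left(o,r \right)} = 2^{3} - 2 = 8 - 2 = 6$)
$- 6370 L{\left(6,-3 \right)} = \left(-6370\right) 6 = -38220$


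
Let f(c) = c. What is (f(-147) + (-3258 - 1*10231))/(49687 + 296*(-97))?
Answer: -13636/20975 ≈ -0.65011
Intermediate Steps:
(f(-147) + (-3258 - 1*10231))/(49687 + 296*(-97)) = (-147 + (-3258 - 1*10231))/(49687 + 296*(-97)) = (-147 + (-3258 - 10231))/(49687 - 28712) = (-147 - 13489)/20975 = -13636*1/20975 = -13636/20975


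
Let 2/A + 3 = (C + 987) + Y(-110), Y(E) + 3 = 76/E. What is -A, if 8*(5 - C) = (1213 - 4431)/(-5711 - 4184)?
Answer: -870760/428966173 ≈ -0.0020299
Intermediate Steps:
Y(E) = -3 + 76/E
C = 196291/39580 (C = 5 - (1213 - 4431)/(8*(-5711 - 4184)) = 5 - (-1609)/(4*(-9895)) = 5 - (-1609)*(-1)/(4*9895) = 5 - 1/8*3218/9895 = 5 - 1609/39580 = 196291/39580 ≈ 4.9594)
A = 870760/428966173 (A = 2/(-3 + ((196291/39580 + 987) + (-3 + 76/(-110)))) = 2/(-3 + (39261751/39580 + (-3 + 76*(-1/110)))) = 2/(-3 + (39261751/39580 + (-3 - 38/55))) = 2/(-3 + (39261751/39580 - 203/55)) = 2/(-3 + 430272313/435380) = 2/(428966173/435380) = 2*(435380/428966173) = 870760/428966173 ≈ 0.0020299)
-A = -1*870760/428966173 = -870760/428966173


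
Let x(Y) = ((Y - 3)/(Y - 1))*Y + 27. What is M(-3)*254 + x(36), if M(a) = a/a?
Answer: 11023/35 ≈ 314.94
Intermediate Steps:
x(Y) = 27 + Y*(-3 + Y)/(-1 + Y) (x(Y) = ((-3 + Y)/(-1 + Y))*Y + 27 = Y*(-3 + Y)/(-1 + Y) + 27 = 27 + Y*(-3 + Y)/(-1 + Y))
M(a) = 1
M(-3)*254 + x(36) = 1*254 + (-27 + 36² + 24*36)/(-1 + 36) = 254 + (-27 + 1296 + 864)/35 = 254 + (1/35)*2133 = 254 + 2133/35 = 11023/35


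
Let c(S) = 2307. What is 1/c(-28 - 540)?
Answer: 1/2307 ≈ 0.00043346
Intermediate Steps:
1/c(-28 - 540) = 1/2307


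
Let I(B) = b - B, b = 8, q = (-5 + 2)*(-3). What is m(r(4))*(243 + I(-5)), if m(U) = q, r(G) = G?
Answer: 2304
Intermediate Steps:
q = 9 (q = -3*(-3) = 9)
m(U) = 9
I(B) = 8 - B
m(r(4))*(243 + I(-5)) = 9*(243 + (8 - 1*(-5))) = 9*(243 + (8 + 5)) = 9*(243 + 13) = 9*256 = 2304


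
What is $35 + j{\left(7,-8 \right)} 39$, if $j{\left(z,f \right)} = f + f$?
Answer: $-589$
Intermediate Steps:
$j{\left(z,f \right)} = 2 f$
$35 + j{\left(7,-8 \right)} 39 = 35 + 2 \left(-8\right) 39 = 35 - 624 = -589$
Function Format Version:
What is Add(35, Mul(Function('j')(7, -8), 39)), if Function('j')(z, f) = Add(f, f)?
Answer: -589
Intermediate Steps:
Function('j')(z, f) = Mul(2, f)
Add(35, Mul(Function('j')(7, -8), 39)) = Add(35, Mul(Mul(2, -8), 39)) = Add(35, Mul(-16, 39)) = Add(35, -624) = -589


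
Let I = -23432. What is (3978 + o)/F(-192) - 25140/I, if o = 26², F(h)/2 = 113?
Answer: 14341771/661954 ≈ 21.666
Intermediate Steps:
F(h) = 226 (F(h) = 2*113 = 226)
o = 676
(3978 + o)/F(-192) - 25140/I = (3978 + 676)/226 - 25140/(-23432) = 4654*(1/226) - 25140*(-1/23432) = 2327/113 + 6285/5858 = 14341771/661954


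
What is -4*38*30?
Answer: -4560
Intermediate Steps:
-4*38*30 = -152*30 = -4560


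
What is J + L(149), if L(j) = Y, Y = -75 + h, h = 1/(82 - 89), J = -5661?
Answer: -40153/7 ≈ -5736.1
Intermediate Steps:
h = -⅐ (h = 1/(-7) = -⅐ ≈ -0.14286)
Y = -526/7 (Y = -75 - ⅐ = -526/7 ≈ -75.143)
L(j) = -526/7
J + L(149) = -5661 - 526/7 = -40153/7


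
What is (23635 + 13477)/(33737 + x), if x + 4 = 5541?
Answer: 18556/19637 ≈ 0.94495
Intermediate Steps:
x = 5537 (x = -4 + 5541 = 5537)
(23635 + 13477)/(33737 + x) = (23635 + 13477)/(33737 + 5537) = 37112/39274 = 37112*(1/39274) = 18556/19637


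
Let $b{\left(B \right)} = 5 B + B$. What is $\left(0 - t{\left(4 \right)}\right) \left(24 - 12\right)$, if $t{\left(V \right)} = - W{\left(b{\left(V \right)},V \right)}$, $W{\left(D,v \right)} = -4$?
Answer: $-48$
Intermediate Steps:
$b{\left(B \right)} = 6 B$
$t{\left(V \right)} = 4$ ($t{\left(V \right)} = \left(-1\right) \left(-4\right) = 4$)
$\left(0 - t{\left(4 \right)}\right) \left(24 - 12\right) = \left(0 - 4\right) \left(24 - 12\right) = \left(0 - 4\right) 12 = \left(-4\right) 12 = -48$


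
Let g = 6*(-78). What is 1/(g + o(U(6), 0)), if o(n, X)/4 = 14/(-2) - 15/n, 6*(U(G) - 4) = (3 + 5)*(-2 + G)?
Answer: -7/3517 ≈ -0.0019903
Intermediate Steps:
U(G) = 4/3 + 4*G/3 (U(G) = 4 + ((3 + 5)*(-2 + G))/6 = 4 + (8*(-2 + G))/6 = 4 + (-16 + 8*G)/6 = 4 + (-8/3 + 4*G/3) = 4/3 + 4*G/3)
o(n, X) = -28 - 60/n (o(n, X) = 4*(14/(-2) - 15/n) = 4*(14*(-1/2) - 15/n) = 4*(-7 - 15/n) = -28 - 60/n)
g = -468
1/(g + o(U(6), 0)) = 1/(-468 + (-28 - 60/(4/3 + (4/3)*6))) = 1/(-468 + (-28 - 60/(4/3 + 8))) = 1/(-468 + (-28 - 60/28/3)) = 1/(-468 + (-28 - 60*3/28)) = 1/(-468 + (-28 - 45/7)) = 1/(-468 - 241/7) = 1/(-3517/7) = -7/3517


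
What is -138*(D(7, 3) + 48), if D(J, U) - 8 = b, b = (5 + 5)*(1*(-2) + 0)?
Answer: -4968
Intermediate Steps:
b = -20 (b = 10*(-2 + 0) = 10*(-2) = -20)
D(J, U) = -12 (D(J, U) = 8 - 20 = -12)
-138*(D(7, 3) + 48) = -138*(-12 + 48) = -138*36 = -4968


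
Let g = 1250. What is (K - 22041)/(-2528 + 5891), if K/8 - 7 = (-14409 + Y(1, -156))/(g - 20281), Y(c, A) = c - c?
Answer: -418281263/64001253 ≈ -6.5355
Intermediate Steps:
Y(c, A) = 0
K = 1181008/19031 (K = 56 + 8*((-14409 + 0)/(1250 - 20281)) = 56 + 8*(-14409/(-19031)) = 56 + 8*(-14409*(-1/19031)) = 56 + 8*(14409/19031) = 56 + 115272/19031 = 1181008/19031 ≈ 62.057)
(K - 22041)/(-2528 + 5891) = (1181008/19031 - 22041)/(-2528 + 5891) = -418281263/19031/3363 = -418281263/19031*1/3363 = -418281263/64001253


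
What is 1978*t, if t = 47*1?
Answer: 92966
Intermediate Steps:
t = 47
1978*t = 1978*47 = 92966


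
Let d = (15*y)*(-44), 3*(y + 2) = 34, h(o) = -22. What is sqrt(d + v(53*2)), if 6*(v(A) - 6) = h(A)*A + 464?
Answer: 2*I*sqrt(14547)/3 ≈ 80.407*I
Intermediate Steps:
y = 28/3 (y = -2 + (1/3)*34 = -2 + 34/3 = 28/3 ≈ 9.3333)
v(A) = 250/3 - 11*A/3 (v(A) = 6 + (-22*A + 464)/6 = 6 + (464 - 22*A)/6 = 6 + (232/3 - 11*A/3) = 250/3 - 11*A/3)
d = -6160 (d = (15*(28/3))*(-44) = 140*(-44) = -6160)
sqrt(d + v(53*2)) = sqrt(-6160 + (250/3 - 583*2/3)) = sqrt(-6160 + (250/3 - 11/3*106)) = sqrt(-6160 + (250/3 - 1166/3)) = sqrt(-6160 - 916/3) = sqrt(-19396/3) = 2*I*sqrt(14547)/3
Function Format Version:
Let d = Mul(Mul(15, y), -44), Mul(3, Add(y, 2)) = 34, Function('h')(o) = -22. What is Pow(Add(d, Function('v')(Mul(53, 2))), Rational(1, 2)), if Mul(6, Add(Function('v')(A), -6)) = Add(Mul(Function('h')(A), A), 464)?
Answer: Mul(Rational(2, 3), I, Pow(14547, Rational(1, 2))) ≈ Mul(80.407, I)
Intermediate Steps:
y = Rational(28, 3) (y = Add(-2, Mul(Rational(1, 3), 34)) = Add(-2, Rational(34, 3)) = Rational(28, 3) ≈ 9.3333)
Function('v')(A) = Add(Rational(250, 3), Mul(Rational(-11, 3), A)) (Function('v')(A) = Add(6, Mul(Rational(1, 6), Add(Mul(-22, A), 464))) = Add(6, Mul(Rational(1, 6), Add(464, Mul(-22, A)))) = Add(6, Add(Rational(232, 3), Mul(Rational(-11, 3), A))) = Add(Rational(250, 3), Mul(Rational(-11, 3), A)))
d = -6160 (d = Mul(Mul(15, Rational(28, 3)), -44) = Mul(140, -44) = -6160)
Pow(Add(d, Function('v')(Mul(53, 2))), Rational(1, 2)) = Pow(Add(-6160, Add(Rational(250, 3), Mul(Rational(-11, 3), Mul(53, 2)))), Rational(1, 2)) = Pow(Add(-6160, Add(Rational(250, 3), Mul(Rational(-11, 3), 106))), Rational(1, 2)) = Pow(Add(-6160, Add(Rational(250, 3), Rational(-1166, 3))), Rational(1, 2)) = Pow(Add(-6160, Rational(-916, 3)), Rational(1, 2)) = Pow(Rational(-19396, 3), Rational(1, 2)) = Mul(Rational(2, 3), I, Pow(14547, Rational(1, 2)))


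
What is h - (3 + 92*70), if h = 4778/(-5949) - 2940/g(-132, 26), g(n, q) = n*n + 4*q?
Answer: -23997824455/3724074 ≈ -6444.0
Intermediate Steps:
g(n, q) = n**2 + 4*q
h = -3615673/3724074 (h = 4778/(-5949) - 2940/((-132)**2 + 4*26) = 4778*(-1/5949) - 2940/(17424 + 104) = -4778/5949 - 2940/17528 = -4778/5949 - 2940*1/17528 = -4778/5949 - 105/626 = -3615673/3724074 ≈ -0.97089)
h - (3 + 92*70) = -3615673/3724074 - (3 + 92*70) = -3615673/3724074 - (3 + 6440) = -3615673/3724074 - 1*6443 = -3615673/3724074 - 6443 = -23997824455/3724074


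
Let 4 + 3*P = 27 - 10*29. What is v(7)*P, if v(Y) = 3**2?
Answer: -801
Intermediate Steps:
v(Y) = 9
P = -89 (P = -4/3 + (27 - 10*29)/3 = -4/3 + (27 - 290)/3 = -4/3 + (1/3)*(-263) = -4/3 - 263/3 = -89)
v(7)*P = 9*(-89) = -801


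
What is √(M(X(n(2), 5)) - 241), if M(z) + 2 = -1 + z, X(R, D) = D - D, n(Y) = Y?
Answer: 2*I*√61 ≈ 15.62*I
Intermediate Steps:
X(R, D) = 0
M(z) = -3 + z (M(z) = -2 + (-1 + z) = -3 + z)
√(M(X(n(2), 5)) - 241) = √((-3 + 0) - 241) = √(-3 - 241) = √(-244) = 2*I*√61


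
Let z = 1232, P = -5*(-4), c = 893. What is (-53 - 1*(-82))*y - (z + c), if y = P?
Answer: -1545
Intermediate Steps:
P = 20
y = 20
(-53 - 1*(-82))*y - (z + c) = (-53 - 1*(-82))*20 - (1232 + 893) = (-53 + 82)*20 - 1*2125 = 29*20 - 2125 = 580 - 2125 = -1545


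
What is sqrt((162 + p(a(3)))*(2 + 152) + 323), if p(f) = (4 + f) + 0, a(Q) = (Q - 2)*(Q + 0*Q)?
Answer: sqrt(26349) ≈ 162.32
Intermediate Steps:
a(Q) = Q*(-2 + Q) (a(Q) = (-2 + Q)*(Q + 0) = (-2 + Q)*Q = Q*(-2 + Q))
p(f) = 4 + f
sqrt((162 + p(a(3)))*(2 + 152) + 323) = sqrt((162 + (4 + 3*(-2 + 3)))*(2 + 152) + 323) = sqrt((162 + (4 + 3*1))*154 + 323) = sqrt((162 + (4 + 3))*154 + 323) = sqrt((162 + 7)*154 + 323) = sqrt(169*154 + 323) = sqrt(26026 + 323) = sqrt(26349)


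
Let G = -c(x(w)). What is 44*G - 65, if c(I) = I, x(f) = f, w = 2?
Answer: -153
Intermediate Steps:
G = -2 (G = -1*2 = -2)
44*G - 65 = 44*(-2) - 65 = -88 - 65 = -153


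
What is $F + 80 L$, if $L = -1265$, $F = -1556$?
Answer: $-102756$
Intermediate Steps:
$F + 80 L = -1556 + 80 \left(-1265\right) = -1556 - 101200 = -102756$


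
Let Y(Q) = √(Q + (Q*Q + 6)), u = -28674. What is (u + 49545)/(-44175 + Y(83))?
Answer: -307325475/650474549 - 6957*√6978/650474549 ≈ -0.47336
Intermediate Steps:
Y(Q) = √(6 + Q + Q²) (Y(Q) = √(Q + (Q² + 6)) = √(Q + (6 + Q²)) = √(6 + Q + Q²))
(u + 49545)/(-44175 + Y(83)) = (-28674 + 49545)/(-44175 + √(6 + 83 + 83²)) = 20871/(-44175 + √(6 + 83 + 6889)) = 20871/(-44175 + √6978)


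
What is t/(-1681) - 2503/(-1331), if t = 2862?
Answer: 398221/2237411 ≈ 0.17798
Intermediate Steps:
t/(-1681) - 2503/(-1331) = 2862/(-1681) - 2503/(-1331) = 2862*(-1/1681) - 2503*(-1/1331) = -2862/1681 + 2503/1331 = 398221/2237411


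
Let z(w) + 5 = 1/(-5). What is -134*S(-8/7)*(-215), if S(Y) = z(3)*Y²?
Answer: -9587968/49 ≈ -1.9567e+5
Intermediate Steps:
z(w) = -26/5 (z(w) = -5 + 1/(-5) = -5 - ⅕ = -26/5)
S(Y) = -26*Y²/5
-134*S(-8/7)*(-215) = -(-3484)*(-8/7)²/5*(-215) = -(-3484)*64/(5*49)*(-215) = -134*(-1664/245)*(-215) = (222976/245)*(-215) = -9587968/49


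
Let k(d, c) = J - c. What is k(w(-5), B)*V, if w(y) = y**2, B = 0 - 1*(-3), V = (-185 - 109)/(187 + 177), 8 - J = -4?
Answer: -189/26 ≈ -7.2692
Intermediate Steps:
J = 12 (J = 8 - 1*(-4) = 8 + 4 = 12)
V = -21/26 (V = -294/364 = -294*1/364 = -21/26 ≈ -0.80769)
B = 3 (B = 0 + 3 = 3)
k(d, c) = 12 - c
k(w(-5), B)*V = (12 - 1*3)*(-21/26) = (12 - 3)*(-21/26) = 9*(-21/26) = -189/26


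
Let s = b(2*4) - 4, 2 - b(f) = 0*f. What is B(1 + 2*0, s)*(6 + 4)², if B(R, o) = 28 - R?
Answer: 2700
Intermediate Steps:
b(f) = 2 (b(f) = 2 - 0*f = 2 - 1*0 = 2 + 0 = 2)
s = -2 (s = 2 - 4 = -2)
B(1 + 2*0, s)*(6 + 4)² = (28 - (1 + 2*0))*(6 + 4)² = (28 - (1 + 0))*10² = (28 - 1*1)*100 = (28 - 1)*100 = 27*100 = 2700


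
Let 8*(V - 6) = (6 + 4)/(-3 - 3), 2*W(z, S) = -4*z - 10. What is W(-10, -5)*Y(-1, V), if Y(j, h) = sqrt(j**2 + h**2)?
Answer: 5*sqrt(19897)/8 ≈ 88.160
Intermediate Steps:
W(z, S) = -5 - 2*z (W(z, S) = (-4*z - 10)/2 = (-10 - 4*z)/2 = -5 - 2*z)
V = 139/24 (V = 6 + ((6 + 4)/(-3 - 3))/8 = 6 + (10/(-6))/8 = 6 + (10*(-1/6))/8 = 6 + (1/8)*(-5/3) = 6 - 5/24 = 139/24 ≈ 5.7917)
Y(j, h) = sqrt(h**2 + j**2)
W(-10, -5)*Y(-1, V) = (-5 - 2*(-10))*sqrt((139/24)**2 + (-1)**2) = (-5 + 20)*sqrt(19321/576 + 1) = 15*sqrt(19897/576) = 15*(sqrt(19897)/24) = 5*sqrt(19897)/8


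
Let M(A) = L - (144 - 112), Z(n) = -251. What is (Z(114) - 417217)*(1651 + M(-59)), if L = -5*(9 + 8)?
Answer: -640395912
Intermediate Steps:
L = -85 (L = -5*17 = -85)
M(A) = -117 (M(A) = -85 - (144 - 112) = -85 - 1*32 = -85 - 32 = -117)
(Z(114) - 417217)*(1651 + M(-59)) = (-251 - 417217)*(1651 - 117) = -417468*1534 = -640395912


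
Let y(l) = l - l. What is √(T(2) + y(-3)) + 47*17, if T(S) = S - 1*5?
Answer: 799 + I*√3 ≈ 799.0 + 1.732*I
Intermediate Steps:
T(S) = -5 + S (T(S) = S - 5 = -5 + S)
y(l) = 0
√(T(2) + y(-3)) + 47*17 = √((-5 + 2) + 0) + 47*17 = √(-3 + 0) + 799 = √(-3) + 799 = I*√3 + 799 = 799 + I*√3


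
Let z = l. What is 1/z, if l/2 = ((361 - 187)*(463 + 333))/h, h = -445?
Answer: -445/277008 ≈ -0.0016065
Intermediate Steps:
l = -277008/445 (l = 2*(((361 - 187)*(463 + 333))/(-445)) = 2*((174*796)*(-1/445)) = 2*(138504*(-1/445)) = 2*(-138504/445) = -277008/445 ≈ -622.49)
z = -277008/445 ≈ -622.49
1/z = 1/(-277008/445) = -445/277008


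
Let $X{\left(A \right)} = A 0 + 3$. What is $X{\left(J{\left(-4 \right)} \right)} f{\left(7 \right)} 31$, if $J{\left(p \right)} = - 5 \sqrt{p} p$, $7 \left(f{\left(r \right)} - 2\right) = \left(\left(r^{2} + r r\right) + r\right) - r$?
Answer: $1488$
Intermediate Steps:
$f{\left(r \right)} = 2 + \frac{2 r^{2}}{7}$ ($f{\left(r \right)} = 2 + \frac{\left(\left(r^{2} + r r\right) + r\right) - r}{7} = 2 + \frac{\left(\left(r^{2} + r^{2}\right) + r\right) - r}{7} = 2 + \frac{\left(2 r^{2} + r\right) - r}{7} = 2 + \frac{\left(r + 2 r^{2}\right) - r}{7} = 2 + \frac{2 r^{2}}{7}$)
$J{\left(p \right)} = - 5 p^{\frac{3}{2}}$
$X{\left(A \right)} = 3$ ($X{\left(A \right)} = 0 + 3 = 3$)
$X{\left(J{\left(-4 \right)} \right)} f{\left(7 \right)} 31 = 3 \left(2 + \frac{2 \cdot 7^{2}}{7}\right) 31 = 3 \left(2 + \frac{2}{7} \cdot 49\right) 31 = 3 \left(2 + 14\right) 31 = 3 \cdot 16 \cdot 31 = 48 \cdot 31 = 1488$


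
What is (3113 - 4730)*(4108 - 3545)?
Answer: -910371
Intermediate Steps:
(3113 - 4730)*(4108 - 3545) = -1617*563 = -910371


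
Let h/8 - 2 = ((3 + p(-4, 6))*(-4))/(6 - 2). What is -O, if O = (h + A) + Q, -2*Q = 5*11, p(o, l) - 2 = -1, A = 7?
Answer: 73/2 ≈ 36.500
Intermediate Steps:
p(o, l) = 1 (p(o, l) = 2 - 1 = 1)
Q = -55/2 (Q = -5*11/2 = -½*55 = -55/2 ≈ -27.500)
h = -16 (h = 16 + 8*(((3 + 1)*(-4))/(6 - 2)) = 16 + 8*((4*(-4))/4) = 16 + 8*(-16*¼) = 16 + 8*(-4) = 16 - 32 = -16)
O = -73/2 (O = (-16 + 7) - 55/2 = -9 - 55/2 = -73/2 ≈ -36.500)
-O = -1*(-73/2) = 73/2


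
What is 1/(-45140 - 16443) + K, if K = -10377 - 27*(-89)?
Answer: -491062843/61583 ≈ -7974.0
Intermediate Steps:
K = -7974 (K = -10377 + 2403 = -7974)
1/(-45140 - 16443) + K = 1/(-45140 - 16443) - 7974 = 1/(-61583) - 7974 = -1/61583 - 7974 = -491062843/61583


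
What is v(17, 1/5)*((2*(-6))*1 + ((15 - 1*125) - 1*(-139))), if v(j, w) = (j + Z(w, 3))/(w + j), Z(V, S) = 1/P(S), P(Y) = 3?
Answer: 2210/129 ≈ 17.132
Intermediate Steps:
Z(V, S) = ⅓ (Z(V, S) = 1/3 = ⅓)
v(j, w) = (⅓ + j)/(j + w) (v(j, w) = (j + ⅓)/(w + j) = (⅓ + j)/(j + w))
v(17, 1/5)*((2*(-6))*1 + ((15 - 1*125) - 1*(-139))) = ((⅓ + 17)/(17 + 1/5))*((2*(-6))*1 + ((15 - 1*125) - 1*(-139))) = ((52/3)/(17 + ⅕))*(-12*1 + ((15 - 125) + 139)) = ((52/3)/(86/5))*(-12 + (-110 + 139)) = ((5/86)*(52/3))*(-12 + 29) = (130/129)*17 = 2210/129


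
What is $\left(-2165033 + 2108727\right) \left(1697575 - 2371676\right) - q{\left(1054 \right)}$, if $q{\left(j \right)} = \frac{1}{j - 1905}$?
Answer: $\frac{32300497201007}{851} \approx 3.7956 \cdot 10^{10}$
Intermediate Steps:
$q{\left(j \right)} = \frac{1}{-1905 + j}$
$\left(-2165033 + 2108727\right) \left(1697575 - 2371676\right) - q{\left(1054 \right)} = \left(-2165033 + 2108727\right) \left(1697575 - 2371676\right) - \frac{1}{-1905 + 1054} = \left(-56306\right) \left(-674101\right) - \frac{1}{-851} = 37955930906 - - \frac{1}{851} = 37955930906 + \frac{1}{851} = \frac{32300497201007}{851}$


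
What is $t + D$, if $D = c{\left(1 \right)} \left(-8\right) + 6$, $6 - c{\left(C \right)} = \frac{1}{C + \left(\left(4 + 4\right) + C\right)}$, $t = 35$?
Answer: $- \frac{31}{5} \approx -6.2$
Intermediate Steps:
$c{\left(C \right)} = 6 - \frac{1}{8 + 2 C}$ ($c{\left(C \right)} = 6 - \frac{1}{C + \left(\left(4 + 4\right) + C\right)} = 6 - \frac{1}{C + \left(8 + C\right)} = 6 - \frac{1}{8 + 2 C}$)
$D = - \frac{206}{5}$ ($D = \frac{47 + 12 \cdot 1}{2 \left(4 + 1\right)} \left(-8\right) + 6 = \frac{47 + 12}{2 \cdot 5} \left(-8\right) + 6 = \frac{1}{2} \cdot \frac{1}{5} \cdot 59 \left(-8\right) + 6 = \frac{59}{10} \left(-8\right) + 6 = - \frac{236}{5} + 6 = - \frac{206}{5} \approx -41.2$)
$t + D = 35 - \frac{206}{5} = - \frac{31}{5}$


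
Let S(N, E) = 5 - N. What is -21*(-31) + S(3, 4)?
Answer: 653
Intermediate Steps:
-21*(-31) + S(3, 4) = -21*(-31) + (5 - 1*3) = 651 + (5 - 3) = 651 + 2 = 653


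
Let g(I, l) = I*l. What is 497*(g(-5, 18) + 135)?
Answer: 22365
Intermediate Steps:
497*(g(-5, 18) + 135) = 497*(-5*18 + 135) = 497*(-90 + 135) = 497*45 = 22365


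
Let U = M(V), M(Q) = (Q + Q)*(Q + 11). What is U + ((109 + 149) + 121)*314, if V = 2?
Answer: 119058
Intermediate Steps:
M(Q) = 2*Q*(11 + Q) (M(Q) = (2*Q)*(11 + Q) = 2*Q*(11 + Q))
U = 52 (U = 2*2*(11 + 2) = 2*2*13 = 52)
U + ((109 + 149) + 121)*314 = 52 + ((109 + 149) + 121)*314 = 52 + (258 + 121)*314 = 52 + 379*314 = 52 + 119006 = 119058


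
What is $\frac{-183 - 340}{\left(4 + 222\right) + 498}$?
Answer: $- \frac{523}{724} \approx -0.72238$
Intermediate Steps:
$\frac{-183 - 340}{\left(4 + 222\right) + 498} = - \frac{523}{226 + 498} = - \frac{523}{724}$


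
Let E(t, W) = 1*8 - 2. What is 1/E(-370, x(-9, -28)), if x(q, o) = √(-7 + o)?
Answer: ⅙ ≈ 0.16667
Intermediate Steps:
E(t, W) = 6 (E(t, W) = 8 - 2 = 6)
1/E(-370, x(-9, -28)) = 1/6 = ⅙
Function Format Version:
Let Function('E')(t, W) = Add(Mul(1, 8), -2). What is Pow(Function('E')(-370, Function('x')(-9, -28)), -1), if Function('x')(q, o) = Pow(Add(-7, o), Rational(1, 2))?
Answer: Rational(1, 6) ≈ 0.16667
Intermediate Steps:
Function('E')(t, W) = 6 (Function('E')(t, W) = Add(8, -2) = 6)
Pow(Function('E')(-370, Function('x')(-9, -28)), -1) = Pow(6, -1) = Rational(1, 6)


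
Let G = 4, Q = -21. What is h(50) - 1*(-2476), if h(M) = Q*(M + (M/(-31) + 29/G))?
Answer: 162145/124 ≈ 1307.6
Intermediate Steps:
h(M) = -609/4 - 630*M/31 (h(M) = -21*(M + (M/(-31) + 29/4)) = -21*(M + (M*(-1/31) + 29*(¼))) = -21*(M + (-M/31 + 29/4)) = -21*(M + (29/4 - M/31)) = -21*(29/4 + 30*M/31) = -609/4 - 630*M/31)
h(50) - 1*(-2476) = (-609/4 - 630/31*50) - 1*(-2476) = (-609/4 - 31500/31) + 2476 = -144879/124 + 2476 = 162145/124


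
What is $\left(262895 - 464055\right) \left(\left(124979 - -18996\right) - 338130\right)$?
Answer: $39056219800$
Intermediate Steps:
$\left(262895 - 464055\right) \left(\left(124979 - -18996\right) - 338130\right) = - 201160 \left(\left(124979 + 18996\right) - 338130\right) = - 201160 \left(143975 - 338130\right) = \left(-201160\right) \left(-194155\right) = 39056219800$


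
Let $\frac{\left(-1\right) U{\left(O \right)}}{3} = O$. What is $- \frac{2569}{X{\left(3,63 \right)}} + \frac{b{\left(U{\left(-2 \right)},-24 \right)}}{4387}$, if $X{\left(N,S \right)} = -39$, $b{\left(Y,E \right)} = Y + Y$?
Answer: $\frac{11270671}{171093} \approx 65.875$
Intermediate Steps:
$U{\left(O \right)} = - 3 O$
$b{\left(Y,E \right)} = 2 Y$
$- \frac{2569}{X{\left(3,63 \right)}} + \frac{b{\left(U{\left(-2 \right)},-24 \right)}}{4387} = - \frac{2569}{-39} + \frac{2 \left(\left(-3\right) \left(-2\right)\right)}{4387} = \left(-2569\right) \left(- \frac{1}{39}\right) + 2 \cdot 6 \cdot \frac{1}{4387} = \frac{2569}{39} + 12 \cdot \frac{1}{4387} = \frac{2569}{39} + \frac{12}{4387} = \frac{11270671}{171093}$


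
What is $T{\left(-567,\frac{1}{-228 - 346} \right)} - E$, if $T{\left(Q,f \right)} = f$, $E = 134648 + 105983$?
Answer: $- \frac{138122195}{574} \approx -2.4063 \cdot 10^{5}$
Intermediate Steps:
$E = 240631$
$T{\left(-567,\frac{1}{-228 - 346} \right)} - E = \frac{1}{-228 - 346} - 240631 = \frac{1}{-574} - 240631 = - \frac{1}{574} - 240631 = - \frac{138122195}{574}$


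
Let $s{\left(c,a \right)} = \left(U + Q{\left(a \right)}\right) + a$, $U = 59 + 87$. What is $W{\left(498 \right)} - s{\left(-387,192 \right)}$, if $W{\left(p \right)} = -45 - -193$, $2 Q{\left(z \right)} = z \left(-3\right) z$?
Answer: $55106$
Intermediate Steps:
$Q{\left(z \right)} = - \frac{3 z^{2}}{2}$ ($Q{\left(z \right)} = \frac{z \left(-3\right) z}{2} = \frac{- 3 z z}{2} = \frac{\left(-3\right) z^{2}}{2} = - \frac{3 z^{2}}{2}$)
$W{\left(p \right)} = 148$ ($W{\left(p \right)} = -45 + 193 = 148$)
$U = 146$
$s{\left(c,a \right)} = 146 + a - \frac{3 a^{2}}{2}$ ($s{\left(c,a \right)} = \left(146 - \frac{3 a^{2}}{2}\right) + a = 146 + a - \frac{3 a^{2}}{2}$)
$W{\left(498 \right)} - s{\left(-387,192 \right)} = 148 - \left(146 + 192 - \frac{3 \cdot 192^{2}}{2}\right) = 148 - \left(146 + 192 - 55296\right) = 148 - -54958 = 148 + 54958 = 55106$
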